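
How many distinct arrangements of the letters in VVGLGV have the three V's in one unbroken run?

12

Treat the 3 copies of V as a single block. The multiset to arrange is then {VVV, G, G, L}, 4 items in all.
That gives (4)!/(2!) = 12 arrangements.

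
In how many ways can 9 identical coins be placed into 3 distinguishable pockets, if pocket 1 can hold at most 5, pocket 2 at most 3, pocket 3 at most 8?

23

By stars and bars, unrestricted non-negative solutions to x_1+…+x_3 = 9 number C(9+2,2) = 55.
Subtract solutions that violate a single cap (substitute x_i' = x_i − (cap_i+1)): x_1 ≥ 6 gives C(5,2) = 10; x_2 ≥ 4 gives C(7,2) = 21; x_3 ≥ 9 gives C(2,2) = 1. Together 32.
No two caps can be exceeded simultaneously, so the pair terms are all 0.
By inclusion–exclusion the count is 55 − 32 + 0 = 23.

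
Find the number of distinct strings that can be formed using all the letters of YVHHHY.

60

YVHHHY has 6 letters with H appearing 3 times and Y appearing twice.
Dividing 6! = 720 by 3!·2! = 12 for the repeated letters gives 60.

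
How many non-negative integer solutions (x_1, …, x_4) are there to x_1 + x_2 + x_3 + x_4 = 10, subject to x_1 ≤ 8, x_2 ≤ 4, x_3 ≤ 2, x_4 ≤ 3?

Without the upper bounds there are C(13,3) = 286 ways to split 10 among 4 variables.
Subtract solutions that violate a single cap (substitute x_i' = x_i − (cap_i+1)): x_1 ≥ 9 gives C(4,3) = 4; x_2 ≥ 5 gives C(8,3) = 56; x_3 ≥ 3 gives C(10,3) = 120; x_4 ≥ 4 gives C(9,3) = 84. Together 264.
Add back pairs where two caps are both exceeded: 0 + 0 + 0 + 10 + 4 + 20 = 34.
By inclusion–exclusion the count is 286 − 264 + 34 = 56.

56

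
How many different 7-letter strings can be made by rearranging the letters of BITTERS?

BITTERS has 7 letters with T appearing twice.
Dividing 7! = 5040 by 2! = 2 for the repeated letters gives 2520.

2520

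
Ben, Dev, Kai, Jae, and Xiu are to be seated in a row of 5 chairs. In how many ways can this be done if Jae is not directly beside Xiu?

72

There are 5! = 120 arrangements in all. If Jae and Xiu are adjacent, merging them into one block gives 2·(4)! = 48 arrangements.
So 120 − 48 = 72 arrangements keep them apart.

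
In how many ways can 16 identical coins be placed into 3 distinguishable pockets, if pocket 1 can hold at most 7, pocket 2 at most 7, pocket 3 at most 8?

By stars and bars, unrestricted non-negative solutions to x_1+…+x_3 = 16 number C(16+2,2) = 153.
Subtract solutions that violate a single cap (substitute x_i' = x_i − (cap_i+1)): x_1 ≥ 8 gives C(10,2) = 45; x_2 ≥ 8 gives C(10,2) = 45; x_3 ≥ 9 gives C(9,2) = 36. Together 126.
Add back pairs where two caps are both exceeded: 1 + 0 + 0 = 1.
By inclusion–exclusion the count is 153 − 126 + 1 = 28.

28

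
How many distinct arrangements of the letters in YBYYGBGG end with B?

140

Fix B in the last position and arrange the remaining 7 letters.
Those 7 letters have G appearing 3 times and Y appearing 3 times, giving (7)!/(3!·3!) = 140.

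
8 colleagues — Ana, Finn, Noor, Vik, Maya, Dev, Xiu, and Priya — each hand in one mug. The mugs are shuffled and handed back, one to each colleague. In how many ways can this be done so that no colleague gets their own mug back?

14833

This is the derangement count D_8: permutations of 8 items with no fixed point.
By inclusion–exclusion this is Σ_{j=0}^{8} (−1)^j C(8,j)·(8−j)!.
Computing: 40320 − 40320 + 20160 − 6720 + 1680 − 336 + 56 − 8 + 1 = 14833.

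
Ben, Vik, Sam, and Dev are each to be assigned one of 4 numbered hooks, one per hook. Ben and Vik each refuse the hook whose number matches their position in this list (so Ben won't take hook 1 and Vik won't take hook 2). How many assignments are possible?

14

Let Aᵢ (for i ∈ {1, 2}) be the placements that put person i in their forbidden hook. Any j of these fix j positions, leaving (4−j)! ways to fill the rest, and there are C(2,j) ways to pick which j.
By inclusion–exclusion, the number of valid placements is Σ_{j=0}^{2} (−1)^j C(2,j)·(4−j)!.
Computing: 24 − 12 + 2 = 14.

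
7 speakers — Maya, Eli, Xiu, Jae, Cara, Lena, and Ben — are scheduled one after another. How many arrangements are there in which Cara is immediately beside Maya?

1440

Treat {Cara, Maya} as a single unit. There are 6 units to order, and the pair itself can be ordered 2 ways.
So the count is 2·(6)! = 1440.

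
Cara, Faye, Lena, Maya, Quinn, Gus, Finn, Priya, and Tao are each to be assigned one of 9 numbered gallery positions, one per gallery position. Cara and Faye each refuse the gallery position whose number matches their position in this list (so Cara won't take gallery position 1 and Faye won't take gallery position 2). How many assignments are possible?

287280

Let Aᵢ (for i ∈ {1, 2}) be the placements that put person i in their forbidden gallery position. Any j of these fix j positions, leaving (9−j)! ways to fill the rest, and there are C(2,j) ways to pick which j.
By inclusion–exclusion, the number of valid placements is Σ_{j=0}^{2} (−1)^j C(2,j)·(9−j)!.
Computing: 362880 − 80640 + 5040 = 287280.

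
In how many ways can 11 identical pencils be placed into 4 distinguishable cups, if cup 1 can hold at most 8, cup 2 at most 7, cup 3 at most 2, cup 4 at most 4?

By stars and bars, unrestricted non-negative solutions to x_1+…+x_4 = 11 number C(11+3,3) = 364.
Subtract solutions that violate a single cap (substitute x_i' = x_i − (cap_i+1)): x_1 ≥ 9 gives C(5,3) = 10; x_2 ≥ 8 gives C(6,3) = 20; x_3 ≥ 3 gives C(11,3) = 165; x_4 ≥ 5 gives C(9,3) = 84. Together 279.
Add back pairs where two caps are both exceeded: 0 + 0 + 0 + 1 + 0 + 20 = 21.
By inclusion–exclusion the count is 364 − 279 + 21 = 106.

106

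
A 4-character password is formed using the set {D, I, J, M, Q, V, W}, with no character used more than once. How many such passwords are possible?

This is a permutation of 4 out of 7: P(7,4) = 7!/3!.
7 × 6 × 5 × 4 = 840.

840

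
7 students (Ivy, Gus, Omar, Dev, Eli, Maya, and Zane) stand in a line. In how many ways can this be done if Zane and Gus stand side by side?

1440

Glue Zane and Gus into one block (2 internal orders), leaving 6 units to arrange in a row.
So the count is 2·(6)! = 1440.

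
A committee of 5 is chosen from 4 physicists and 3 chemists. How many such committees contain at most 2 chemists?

15

Split by how many chemists are chosen (0 through 2).
Sum: C(3,0)·C(4,5) + C(3,1)·C(4,4) + C(3,2)·C(4,3) = 0 + 3 + 12 = 15.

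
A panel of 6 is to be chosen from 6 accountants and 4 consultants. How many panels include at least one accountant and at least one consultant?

Total 6-person selections from all 10: C(10,6) = 210.
Subtract selections that omit an entire group: no accountants → C(4,6) = 0; no consultants → C(6,6) = 1.
Both groups omitted at once is impossible, so 210 − 1 = 209.

209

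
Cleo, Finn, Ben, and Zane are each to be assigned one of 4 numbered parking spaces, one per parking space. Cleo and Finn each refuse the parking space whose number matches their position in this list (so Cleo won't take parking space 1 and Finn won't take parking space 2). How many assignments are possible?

Let Aᵢ (for i ∈ {1, 2}) be the placements that put person i in their forbidden parking space. Any j of these fix j positions, leaving (4−j)! ways to fill the rest, and there are C(2,j) ways to pick which j.
By inclusion–exclusion, the number of valid placements is Σ_{j=0}^{2} (−1)^j C(2,j)·(4−j)!.
Computing: 24 − 12 + 2 = 14.

14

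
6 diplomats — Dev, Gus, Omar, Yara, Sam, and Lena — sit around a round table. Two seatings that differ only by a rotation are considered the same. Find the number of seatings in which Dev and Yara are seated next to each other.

Treat {Dev, Yara} as one unit (2 internal orders) and seat the resulting 5 units around the table: (4)! circular arrangements.
So 2 × (4)! = 2 × 24 = 48.

48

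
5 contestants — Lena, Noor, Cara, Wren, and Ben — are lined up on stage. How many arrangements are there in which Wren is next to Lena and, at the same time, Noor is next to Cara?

24

Treat {Wren,Lena} as one block (2 orders) and {Noor,Cara} as another (2 orders).
That leaves 3 units to arrange: 2 × 2 × 3! = 4 × 6 = 24.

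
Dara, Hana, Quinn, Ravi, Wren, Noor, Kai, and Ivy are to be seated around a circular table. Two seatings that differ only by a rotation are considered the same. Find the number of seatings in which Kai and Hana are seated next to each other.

Treat {Kai, Hana} as one unit (2 internal orders) and seat the resulting 7 units around the table: (6)! circular arrangements.
So 2 × (6)! = 2 × 720 = 1440.

1440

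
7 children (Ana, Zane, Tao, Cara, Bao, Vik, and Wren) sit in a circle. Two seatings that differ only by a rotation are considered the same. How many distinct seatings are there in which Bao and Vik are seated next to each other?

240

Treat {Bao, Vik} as one unit (2 internal orders) and seat the resulting 6 units around the table: (5)! circular arrangements.
So 2 × (5)! = 2 × 120 = 240.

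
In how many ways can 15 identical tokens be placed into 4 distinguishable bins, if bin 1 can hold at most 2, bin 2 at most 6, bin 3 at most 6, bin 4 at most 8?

Ignoring the caps, the number of non-negative solutions to x_1+…+x_4 = 15 is C(18,3) = 816.
Subtract solutions that violate a single cap (substitute x_i' = x_i − (cap_i+1)): x_1 ≥ 3 gives C(15,3) = 455; x_2 ≥ 7 gives C(11,3) = 165; x_3 ≥ 7 gives C(11,3) = 165; x_4 ≥ 9 gives C(9,3) = 84. Together 869.
Add back pairs where two caps are both exceeded: 56 + 56 + 20 + 4 + 0 + 0 = 136.
By inclusion–exclusion the count is 816 − 869 + 136 = 83.

83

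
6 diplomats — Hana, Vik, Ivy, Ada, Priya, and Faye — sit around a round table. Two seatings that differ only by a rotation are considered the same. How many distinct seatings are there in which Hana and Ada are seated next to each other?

48

Glue Hana and Ada into a block (2 internal orders). Seating 5 units around a circle gives (4)! arrangements.
So 2 × (4)! = 2 × 24 = 48.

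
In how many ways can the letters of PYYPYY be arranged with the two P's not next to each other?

Total arrangements of PYYPYY: 6!/(4!·2!) = 15.
Arrangements with the P's together: treat PP as one letter, giving (5)!/(4!) = 5.
Hence 15 − 5 = 10.

10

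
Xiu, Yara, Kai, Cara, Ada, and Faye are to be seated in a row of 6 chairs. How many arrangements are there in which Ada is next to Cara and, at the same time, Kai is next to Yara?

Treat {Ada,Cara} as one block (2 orders) and {Kai,Yara} as another (2 orders).
That leaves 4 units to arrange: 2 × 2 × 4! = 4 × 24 = 96.

96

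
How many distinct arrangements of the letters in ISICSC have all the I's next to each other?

30

Treat the 2 copies of I as a single block. The multiset to arrange is then {II, C, C, S, S}, 5 items in all.
That gives (5)!/(2!·2!) = 30 arrangements.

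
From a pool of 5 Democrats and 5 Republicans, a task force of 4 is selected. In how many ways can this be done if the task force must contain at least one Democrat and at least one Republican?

200

With no constraint there are C(10,4) = 210 possible selections.
Selections missing a whole group: no Democrats → C(5,4) = 5; no Republicans → C(5,4) = 5.
Both groups omitted at once is impossible, so 210 − 10 = 200.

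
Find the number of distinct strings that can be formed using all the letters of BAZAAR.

Letter multiplicities in BAZAAR: A×3, B×1, R×1, Z×1.
The number of distinct arrangements is 6!/(3!) = 720/6 = 120.

120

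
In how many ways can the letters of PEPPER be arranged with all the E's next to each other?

Treat the 2 copies of E as a single block. The multiset to arrange is then {EE, P, P, P, R}, 5 items in all.
That gives (5)!/(3!) = 20 arrangements.

20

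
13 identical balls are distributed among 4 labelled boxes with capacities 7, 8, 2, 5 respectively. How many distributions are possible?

112

Without the upper bounds there are C(16,3) = 560 ways to split 13 among 4 boxes.
Subtract solutions that violate a single cap (substitute x_i' = x_i − (cap_i+1)): x_1 ≥ 8 gives C(8,3) = 56; x_2 ≥ 9 gives C(7,3) = 35; x_3 ≥ 3 gives C(13,3) = 286; x_4 ≥ 6 gives C(10,3) = 120. Together 497.
Add back pairs where two caps are both exceeded: 0 + 10 + 0 + 4 + 0 + 35 = 49.
By inclusion–exclusion the count is 560 − 497 + 49 = 112.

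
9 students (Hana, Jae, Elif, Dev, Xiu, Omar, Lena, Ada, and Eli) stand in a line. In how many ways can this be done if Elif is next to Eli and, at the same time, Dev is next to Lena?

20160

Treat {Elif,Eli} as one block (2 orders) and {Dev,Lena} as another (2 orders).
That leaves 7 units to arrange: 2 × 2 × 7! = 4 × 5040 = 20160.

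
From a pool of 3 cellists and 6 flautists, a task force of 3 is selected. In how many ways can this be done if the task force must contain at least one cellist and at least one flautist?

63

With no constraint there are C(9,3) = 84 possible selections.
Subtract selections that omit an entire group: no cellists → C(6,3) = 20; no flautists → C(3,3) = 1.
Both groups omitted at once is impossible, so 84 − 21 = 63.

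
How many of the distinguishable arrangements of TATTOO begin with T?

30

With the first slot taken by T, it remains to arrange the other 5 letters (ATTOO).
Those 5 letters have O appearing twice and T appearing twice, giving (5)!/(2!·2!) = 30.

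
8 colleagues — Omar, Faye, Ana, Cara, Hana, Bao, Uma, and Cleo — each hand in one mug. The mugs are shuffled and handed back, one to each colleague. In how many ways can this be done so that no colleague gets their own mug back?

This is the derangement count D_8: permutations of 8 items with no fixed point.
By inclusion–exclusion this is Σ_{j=0}^{8} (−1)^j C(8,j)·(8−j)!.
Computing: 40320 − 40320 + 20160 − 6720 + 1680 − 336 + 56 − 8 + 1 = 14833.

14833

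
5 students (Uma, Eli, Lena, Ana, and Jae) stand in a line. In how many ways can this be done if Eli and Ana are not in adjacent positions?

72

Of the 5! = 120 arrangements, those with Eli and Ana adjacent number 2 × 4! = 48 (treat the pair as a block with 2 internal orders).
So 120 − 48 = 72 arrangements keep them apart.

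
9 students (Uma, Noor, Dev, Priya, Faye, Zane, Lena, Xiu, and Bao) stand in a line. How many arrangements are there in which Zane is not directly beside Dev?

Of the 9! = 362880 arrangements, those with Zane and Dev adjacent number 2 × 8! = 80640 (treat the pair as a block with 2 internal orders).
Complementary counting: 362880 − 80640 = 282240.

282240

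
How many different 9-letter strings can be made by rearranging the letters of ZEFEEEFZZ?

1260

Letter multiplicities in ZEFEEEFZZ: E×4, F×2, Z×3.
Dividing 9! = 362880 by 4!·3!·2! = 288 for the repeated letters gives 1260.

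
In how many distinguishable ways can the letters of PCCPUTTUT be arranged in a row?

Letter multiplicities in PCCPUTTUT: C×2, P×2, T×3, U×2.
So there are 9! / (3!·2!·2!·2!) = 7560 distinguishable arrangements.

7560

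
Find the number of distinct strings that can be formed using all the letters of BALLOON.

The 7 letters of BALLOON have repeats: L appearing twice and O appearing twice.
The number of distinct arrangements is 7!/(2!·2!) = 5040/4 = 1260.

1260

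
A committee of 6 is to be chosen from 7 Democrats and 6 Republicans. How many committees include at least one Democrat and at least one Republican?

With no constraint there are C(13,6) = 1716 possible selections.
Selections missing a whole group: no Democrats → C(6,6) = 1; no Republicans → C(7,6) = 7.
Both groups omitted at once is impossible, so 1716 − 8 = 1708.

1708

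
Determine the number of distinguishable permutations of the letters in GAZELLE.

1260

GAZELLE has 7 letters with E appearing twice and L appearing twice.
So there are 7! / (2!·2!) = 1260 distinguishable arrangements.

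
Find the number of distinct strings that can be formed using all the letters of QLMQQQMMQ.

Letter multiplicities in QLMQQQMMQ: L×1, M×3, Q×5.
The number of distinct arrangements is 9!/(5!·3!) = 362880/720 = 504.

504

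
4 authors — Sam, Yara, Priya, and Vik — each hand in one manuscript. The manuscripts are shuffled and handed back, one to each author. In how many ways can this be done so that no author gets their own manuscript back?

9

Let Aᵢ be the assignments in which author i gets their own manuscript. We want the size of the complement of A₁∪…∪A_4.
By inclusion–exclusion this is Σ_{j=0}^{4} (−1)^j C(4,j)·(4−j)!.
Computing: 24 − 24 + 12 − 4 + 1 = 9.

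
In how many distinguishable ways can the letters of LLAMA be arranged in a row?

Letter multiplicities in LLAMA: A×2, L×2, M×1.
The number of distinct arrangements is 5!/(2!·2!) = 120/4 = 30.

30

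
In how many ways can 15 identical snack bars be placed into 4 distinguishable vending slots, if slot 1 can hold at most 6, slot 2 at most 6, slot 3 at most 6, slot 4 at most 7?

216

By stars and bars, unrestricted non-negative solutions to x_1+…+x_4 = 15 number C(15+3,3) = 816.
Subtract solutions that violate a single cap (substitute x_i' = x_i − (cap_i+1)): x_1 ≥ 7 gives C(11,3) = 165; x_2 ≥ 7 gives C(11,3) = 165; x_3 ≥ 7 gives C(11,3) = 165; x_4 ≥ 8 gives C(10,3) = 120. Together 615.
Add back pairs where two caps are both exceeded: 4 + 4 + 1 + 4 + 1 + 1 = 15.
By inclusion–exclusion the count is 816 − 615 + 15 = 216.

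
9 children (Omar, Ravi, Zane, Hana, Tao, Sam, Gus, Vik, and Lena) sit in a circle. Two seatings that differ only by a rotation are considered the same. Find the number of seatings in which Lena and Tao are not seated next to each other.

30240

All circular seatings of 9 people number (8)! = 40320.
Seatings with Lena beside Tao: treat them as a block with 2 internal orders, giving 2 × (7)! = 10080.
Subtracting, 40320 − 10080 = 30240.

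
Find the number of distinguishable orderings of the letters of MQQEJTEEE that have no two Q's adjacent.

5880

Total arrangements of MQQEJTEEE: 9!/(4!·2!) = 7560.
If the two Q's are adjacent, glue them into one block, leaving 8 items to arrange: (8)!/(4!) = 1680 ways.
Hence 7560 − 1680 = 5880.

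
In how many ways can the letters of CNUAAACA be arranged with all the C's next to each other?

Treat the 2 copies of C as a single block. The multiset to arrange is then {CC, A, A, A, A, N, U}, 7 items in all.
That gives (7)!/(4!) = 210 arrangements.

210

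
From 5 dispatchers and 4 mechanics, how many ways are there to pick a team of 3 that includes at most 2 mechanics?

80

Split by how many mechanics are chosen (0 through 2).
Sum: C(4,0)·C(5,3) + C(4,1)·C(5,2) + C(4,2)·C(5,1) = 10 + 40 + 30 = 80.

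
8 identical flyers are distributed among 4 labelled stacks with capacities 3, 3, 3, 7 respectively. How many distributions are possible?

Ignoring the caps, the number of non-negative solutions to x_1+…+x_4 = 8 is C(11,3) = 165.
Subtract solutions that violate a single cap (substitute x_i' = x_i − (cap_i+1)): x_1 ≥ 4 gives C(7,3) = 35; x_2 ≥ 4 gives C(7,3) = 35; x_3 ≥ 4 gives C(7,3) = 35; x_4 ≥ 8 gives C(3,3) = 1. Together 106.
Add back pairs where two caps are both exceeded: 1 + 1 + 0 + 1 + 0 + 0 = 3.
By inclusion–exclusion the count is 165 − 106 + 3 = 62.

62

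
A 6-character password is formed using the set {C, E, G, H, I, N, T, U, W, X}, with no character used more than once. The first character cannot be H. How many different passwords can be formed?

136080

The first character has 10−1 = 9 choices (anything except H).
The remaining 5 characters are filled from the other 9 symbols without repetition: 9 × 8 × 7 × 6 × 5 = 15120.
Total: 9 × 15120 = 136080.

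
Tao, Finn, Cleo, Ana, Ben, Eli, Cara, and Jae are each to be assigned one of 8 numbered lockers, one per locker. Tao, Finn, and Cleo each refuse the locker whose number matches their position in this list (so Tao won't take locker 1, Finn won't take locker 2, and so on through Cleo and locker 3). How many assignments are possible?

Let Aᵢ (for i ∈ {1, 2, 3}) be the placements that put person i in their forbidden locker. Any j of these fix j positions, leaving (8−j)! ways to fill the rest, and there are C(3,j) ways to pick which j.
By inclusion–exclusion, the number of valid placements is Σ_{j=0}^{3} (−1)^j C(3,j)·(8−j)!.
Computing: 40320 − 15120 + 2160 − 120 = 27240.

27240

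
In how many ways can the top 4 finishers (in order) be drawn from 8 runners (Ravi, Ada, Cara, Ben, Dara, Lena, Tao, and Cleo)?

1680

This is an ordered selection of 4 from 8: P(8,4).
That gives 8 × 7 × 6 × 5 = 1680.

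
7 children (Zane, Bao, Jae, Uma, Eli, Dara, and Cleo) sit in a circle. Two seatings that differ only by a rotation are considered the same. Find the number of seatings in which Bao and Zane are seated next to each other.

Glue Bao and Zane into a block (2 internal orders). Seating 6 units around a circle gives (5)! arrangements.
So 2 × (5)! = 2 × 120 = 240.

240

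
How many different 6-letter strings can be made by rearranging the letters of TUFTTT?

Letter multiplicities in TUFTTT: F×1, T×4, U×1.
The number of distinct arrangements is 6!/(4!) = 720/24 = 30.

30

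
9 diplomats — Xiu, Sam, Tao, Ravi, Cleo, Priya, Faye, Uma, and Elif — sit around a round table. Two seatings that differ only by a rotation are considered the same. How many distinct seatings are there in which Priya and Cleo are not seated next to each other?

30240

All circular seatings of 9 people number (8)! = 40320.
Seatings with Priya beside Cleo: treat them as a block with 2 internal orders, giving 2 × (7)! = 10080.
Subtracting, 40320 − 10080 = 30240.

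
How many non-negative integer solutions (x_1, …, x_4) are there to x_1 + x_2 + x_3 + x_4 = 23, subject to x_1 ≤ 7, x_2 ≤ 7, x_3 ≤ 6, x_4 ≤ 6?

20

Without the upper bounds there are C(26,3) = 2600 ways to split 23 among 4 variables.
Subtract solutions that violate a single cap (substitute x_i' = x_i − (cap_i+1)): x_1 ≥ 8 gives C(18,3) = 816; x_2 ≥ 8 gives C(18,3) = 816; x_3 ≥ 7 gives C(19,3) = 969; x_4 ≥ 7 gives C(19,3) = 969. Together 3570.
Add back pairs where two caps are both exceeded: 120 + 165 + 165 + 165 + 165 + 220 = 1000.
Subtract triples: 1 + 1 + 4 + 4 = 10.
By inclusion–exclusion the count is 2600 − 3570 + 1000 − 10 = 20.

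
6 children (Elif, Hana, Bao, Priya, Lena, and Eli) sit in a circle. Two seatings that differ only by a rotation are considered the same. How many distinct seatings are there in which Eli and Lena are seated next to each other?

48

Glue Eli and Lena into a block (2 internal orders). Seating 5 units around a circle gives (4)! arrangements.
So 2 × (4)! = 2 × 24 = 48.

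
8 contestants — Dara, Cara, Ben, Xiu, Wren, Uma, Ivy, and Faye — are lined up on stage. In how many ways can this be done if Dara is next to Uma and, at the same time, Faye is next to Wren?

2880

Treat {Dara,Uma} as one block (2 orders) and {Faye,Wren} as another (2 orders).
That leaves 6 units to arrange: 2 × 2 × 6! = 4 × 720 = 2880.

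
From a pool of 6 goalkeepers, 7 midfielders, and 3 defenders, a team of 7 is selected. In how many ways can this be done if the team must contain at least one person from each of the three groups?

With no constraint there are C(16,7) = 11440 possible selections.
Subtract selections that omit an entire group: no goalkeepers → C(10,7) = 120; no midfielders → C(9,7) = 36; no defenders → C(13,7) = 1716.
Add back selections omitting two groups (i.e. drawn from a single group): C(6,7) + C(7,7) + C(3,7) = 1.
By inclusion–exclusion: 11440 − 1872 + 1 = 9569.

9569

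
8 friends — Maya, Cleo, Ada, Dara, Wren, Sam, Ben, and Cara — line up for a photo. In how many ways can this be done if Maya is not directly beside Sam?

30240

There are 8! = 40320 arrangements in all. If Maya and Sam are adjacent, merging them into one block gives 2·(7)! = 10080 arrangements.
Complementary counting: 40320 − 10080 = 30240.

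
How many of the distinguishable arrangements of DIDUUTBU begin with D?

With the first slot taken by D, it remains to arrange the other 7 letters (IDUUTBU).
Those 7 letters have U appearing 3 times, giving (7)!/(3!) = 840.

840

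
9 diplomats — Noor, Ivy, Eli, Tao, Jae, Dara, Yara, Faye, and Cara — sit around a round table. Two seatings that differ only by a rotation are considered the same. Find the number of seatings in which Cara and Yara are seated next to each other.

Glue Cara and Yara into a block (2 internal orders). Seating 8 units around a circle gives (7)! arrangements.
So 2 × (7)! = 2 × 5040 = 10080.

10080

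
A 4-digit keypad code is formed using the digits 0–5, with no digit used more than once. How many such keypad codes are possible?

360

This is a permutation of 4 out of 6: P(6,4) = 6!/2!.
That product is 6 × 5 × 4 × 3 = 360.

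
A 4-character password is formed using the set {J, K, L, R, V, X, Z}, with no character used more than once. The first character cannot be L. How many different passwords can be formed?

720

The first character has 7−1 = 6 choices (anything except L).
The remaining 3 characters are filled from the other 6 symbols without repetition: 6 × 5 × 4 = 120.
Total: 6 × 120 = 720.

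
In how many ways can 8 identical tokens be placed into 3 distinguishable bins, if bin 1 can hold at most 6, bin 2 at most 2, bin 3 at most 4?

Without the upper bounds there are C(10,2) = 45 ways to split 8 among 3 bins.
Subtract solutions that violate a single cap (substitute x_i' = x_i − (cap_i+1)): x_1 ≥ 7 gives C(3,2) = 3; x_2 ≥ 3 gives C(7,2) = 21; x_3 ≥ 5 gives C(5,2) = 10. Together 34.
Add back pairs where two caps are both exceeded: 0 + 0 + 1 = 1.
By inclusion–exclusion the count is 45 − 34 + 1 = 12.

12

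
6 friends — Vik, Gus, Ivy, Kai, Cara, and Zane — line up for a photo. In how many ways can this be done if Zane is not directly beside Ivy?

480

Of the 6! = 720 arrangements, those with Zane and Ivy adjacent number 2 × 5! = 240 (treat the pair as a block with 2 internal orders).
So 720 − 240 = 480 arrangements keep them apart.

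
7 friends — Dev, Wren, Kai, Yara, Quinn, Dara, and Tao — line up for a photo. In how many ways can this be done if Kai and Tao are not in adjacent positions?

Of the 7! = 5040 arrangements, those with Kai and Tao adjacent number 2 × 6! = 1440 (treat the pair as a block with 2 internal orders).
Complementary counting: 5040 − 1440 = 3600.

3600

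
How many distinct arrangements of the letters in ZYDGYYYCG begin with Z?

Fix Z in the first position and arrange the remaining 8 letters.
Those 8 letters have G appearing twice and Y appearing 4 times, giving (8)!/(4!·2!) = 840.

840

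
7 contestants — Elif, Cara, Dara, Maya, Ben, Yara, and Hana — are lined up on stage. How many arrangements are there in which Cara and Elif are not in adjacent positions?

3600

Of the 7! = 5040 arrangements, those with Cara and Elif adjacent number 2 × 6! = 1440 (treat the pair as a block with 2 internal orders).
Complementary counting: 5040 − 1440 = 3600.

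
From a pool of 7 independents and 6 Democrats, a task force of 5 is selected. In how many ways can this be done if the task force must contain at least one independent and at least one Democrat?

1260

With no constraint there are C(13,5) = 1287 possible selections.
Subtract selections that omit an entire group: no independents → C(6,5) = 6; no Democrats → C(7,5) = 21.
Both groups omitted at once is impossible, so 1287 − 27 = 1260.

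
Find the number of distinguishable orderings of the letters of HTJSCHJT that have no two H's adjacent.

3780

There are 8!/(2!·2!·2!) = 5040 arrangements of HTJSCHJT in total.
If the two H's are adjacent, glue them into one block, leaving 7 items to arrange: (7)!/(2!·2!) = 1260 ways.
Hence 5040 − 1260 = 3780.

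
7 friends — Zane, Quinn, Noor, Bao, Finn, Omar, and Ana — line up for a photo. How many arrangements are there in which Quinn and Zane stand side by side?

1440

Glue Quinn and Zane into one block (2 internal orders), leaving 6 units to arrange in a row.
That gives 2 × 6! = 2 × 720 = 1440.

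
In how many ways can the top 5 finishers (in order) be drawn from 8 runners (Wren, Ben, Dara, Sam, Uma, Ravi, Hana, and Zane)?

This is an ordered selection of 5 from 8: P(8,5).
That gives 8 × 7 × 6 × 5 × 4 = 6720.

6720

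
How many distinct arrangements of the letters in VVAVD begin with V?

Fix V in the first position and arrange the remaining 4 letters.
Those 4 letters have V appearing twice, giving (4)!/(2!) = 12.

12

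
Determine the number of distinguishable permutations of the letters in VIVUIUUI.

560

The 8 letters of VIVUIUUI have repeats: I appearing 3 times, U appearing 3 times, and V appearing twice.
Dividing 8! = 40320 by 3!·3!·2! = 72 for the repeated letters gives 560.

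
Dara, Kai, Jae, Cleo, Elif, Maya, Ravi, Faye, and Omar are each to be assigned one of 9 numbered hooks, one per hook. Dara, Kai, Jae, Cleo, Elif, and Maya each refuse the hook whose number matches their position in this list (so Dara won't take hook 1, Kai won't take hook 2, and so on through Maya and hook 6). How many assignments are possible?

Let Aᵢ (for 1 ≤ i ≤ 6) be the placements that put person i in their forbidden hook. Any j of these fix j positions, leaving (9−j)! ways to fill the rest, and there are C(6,j) ways to pick which j.
By inclusion–exclusion, the number of valid placements is Σ_{j=0}^{6} (−1)^j C(6,j)·(9−j)!.
Computing: 362880 − 241920 + 75600 − 14400 + 1800 − 144 + 6 = 183822.

183822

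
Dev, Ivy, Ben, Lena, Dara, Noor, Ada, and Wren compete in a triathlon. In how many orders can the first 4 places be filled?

This is an ordered selection of 4 from 8: P(8,4).
That gives 8 × 7 × 6 × 5 = 1680.

1680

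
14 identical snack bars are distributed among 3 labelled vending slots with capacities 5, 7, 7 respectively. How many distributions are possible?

By stars and bars, unrestricted non-negative solutions to x_1+…+x_3 = 14 number C(14+2,2) = 120.
Subtract solutions that violate a single cap (substitute x_i' = x_i − (cap_i+1)): x_1 ≥ 6 gives C(10,2) = 45; x_2 ≥ 8 gives C(8,2) = 28; x_3 ≥ 8 gives C(8,2) = 28. Together 101.
Add back pairs where two caps are both exceeded: 1 + 1 + 0 = 2.
By inclusion–exclusion the count is 120 − 101 + 2 = 21.

21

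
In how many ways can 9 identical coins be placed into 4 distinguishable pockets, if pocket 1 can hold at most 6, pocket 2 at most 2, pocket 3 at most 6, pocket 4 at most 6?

Without the upper bounds there are C(12,3) = 220 ways to split 9 among 4 pockets.
Subtract solutions that violate a single cap (substitute x_i' = x_i − (cap_i+1)): x_1 ≥ 7 gives C(5,3) = 10; x_2 ≥ 3 gives C(9,3) = 84; x_3 ≥ 7 gives C(5,3) = 10; x_4 ≥ 7 gives C(5,3) = 10. Together 114.
No two caps can be exceeded simultaneously, so the pair terms are all 0.
By inclusion–exclusion the count is 220 − 114 + 0 = 106.

106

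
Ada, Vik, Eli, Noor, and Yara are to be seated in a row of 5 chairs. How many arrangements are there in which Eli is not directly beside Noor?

72

There are 5! = 120 arrangements in all. If Eli and Noor are adjacent, merging them into one block gives 2·(4)! = 48 arrangements.
So 120 − 48 = 72 arrangements keep them apart.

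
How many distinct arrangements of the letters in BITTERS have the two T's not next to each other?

1800

There are 7!/(2!) = 2520 arrangements of BITTERS in total.
If the two T's are adjacent, glue them into one block, leaving 6 items to arrange: (6)! = 720 ways.
Hence 2520 − 720 = 1800.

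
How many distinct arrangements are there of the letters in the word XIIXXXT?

Letter multiplicities in XIIXXXT: I×2, T×1, X×4.
So there are 7! / (4!·2!) = 105 distinguishable arrangements.

105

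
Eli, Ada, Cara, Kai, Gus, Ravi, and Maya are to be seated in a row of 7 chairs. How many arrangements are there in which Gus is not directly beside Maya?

3600

Of the 7! = 5040 arrangements, those with Gus and Maya adjacent number 2 × 6! = 1440 (treat the pair as a block with 2 internal orders).
Complementary counting: 5040 − 1440 = 3600.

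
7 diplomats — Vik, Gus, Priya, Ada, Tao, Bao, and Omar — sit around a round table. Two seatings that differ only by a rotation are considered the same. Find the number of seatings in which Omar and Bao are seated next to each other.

240

Treat {Omar, Bao} as one unit (2 internal orders) and seat the resulting 6 units around the table: (5)! circular arrangements.
So 2 × (5)! = 2 × 120 = 240.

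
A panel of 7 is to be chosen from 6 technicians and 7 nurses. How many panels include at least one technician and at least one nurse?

1715

With no constraint there are C(13,7) = 1716 possible selections.
Subtract selections that omit an entire group: no technicians → C(7,7) = 1; no nurses → C(6,7) = 0.
Both groups omitted at once is impossible, so 1716 − 1 = 1715.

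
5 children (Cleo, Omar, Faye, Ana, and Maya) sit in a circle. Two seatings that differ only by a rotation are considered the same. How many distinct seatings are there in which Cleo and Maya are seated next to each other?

12

Glue Cleo and Maya into a block (2 internal orders). Seating 4 units around a circle gives (3)! arrangements.
So 2 × (3)! = 2 × 6 = 12.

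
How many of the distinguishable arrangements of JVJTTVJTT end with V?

With the last slot taken by V, it remains to arrange the other 8 letters (JJTTVJTT).
Those 8 letters have J appearing 3 times and T appearing 4 times, giving (8)!/(4!·3!) = 280.

280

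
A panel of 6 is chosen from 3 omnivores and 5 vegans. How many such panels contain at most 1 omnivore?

Split by how many omnivores are chosen (0 through 1).
Sum: C(3,0)·C(5,6) + C(3,1)·C(5,5) = 0 + 3 = 3.

3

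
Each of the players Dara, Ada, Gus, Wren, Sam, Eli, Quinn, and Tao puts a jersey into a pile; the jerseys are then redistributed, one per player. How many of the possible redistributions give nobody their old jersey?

14833

Let Aᵢ be the assignments in which player i gets their old jersey. We want the size of the complement of A₁∪…∪A_8.
By inclusion–exclusion this is Σ_{j=0}^{8} (−1)^j C(8,j)·(8−j)!.
Computing: 40320 − 40320 + 20160 − 6720 + 1680 − 336 + 56 − 8 + 1 = 14833.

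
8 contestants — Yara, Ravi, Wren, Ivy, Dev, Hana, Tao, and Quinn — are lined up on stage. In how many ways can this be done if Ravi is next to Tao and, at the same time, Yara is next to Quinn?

2880

Treat {Ravi,Tao} as one block (2 orders) and {Yara,Quinn} as another (2 orders).
That leaves 6 units to arrange: 2 × 2 × 6! = 4 × 720 = 2880.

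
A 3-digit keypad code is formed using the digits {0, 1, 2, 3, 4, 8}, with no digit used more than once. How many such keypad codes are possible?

With no repetition, fill the 3 digits in order: 6 choices, then 5, down to 4.
6 × 5 × 4 = 120.

120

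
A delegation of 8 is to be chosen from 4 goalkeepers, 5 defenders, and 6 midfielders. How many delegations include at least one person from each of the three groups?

6216

With no constraint there are C(15,8) = 6435 possible selections.
Subtract selections that omit an entire group: no goalkeepers → C(11,8) = 165; no defenders → C(10,8) = 45; no midfielders → C(9,8) = 9.
Add back selections omitting two groups (i.e. drawn from a single group): C(4,8) + C(5,8) + C(6,8) = 0.
By inclusion–exclusion: 6435 − 219 + 0 = 6216.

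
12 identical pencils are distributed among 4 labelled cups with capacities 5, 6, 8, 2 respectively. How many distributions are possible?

106

Ignoring the caps, the number of non-negative solutions to x_1+…+x_4 = 12 is C(15,3) = 455.
Subtract solutions that violate a single cap (substitute x_i' = x_i − (cap_i+1)): x_1 ≥ 6 gives C(9,3) = 84; x_2 ≥ 7 gives C(8,3) = 56; x_3 ≥ 9 gives C(6,3) = 20; x_4 ≥ 3 gives C(12,3) = 220. Together 380.
Add back pairs where two caps are both exceeded: 0 + 0 + 20 + 0 + 10 + 1 = 31.
By inclusion–exclusion the count is 455 − 380 + 31 = 106.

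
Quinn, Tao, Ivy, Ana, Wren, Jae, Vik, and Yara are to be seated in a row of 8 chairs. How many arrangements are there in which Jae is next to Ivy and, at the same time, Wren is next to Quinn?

2880

Treat {Jae,Ivy} as one block (2 orders) and {Wren,Quinn} as another (2 orders).
That leaves 6 units to arrange: 2 × 2 × 6! = 4 × 720 = 2880.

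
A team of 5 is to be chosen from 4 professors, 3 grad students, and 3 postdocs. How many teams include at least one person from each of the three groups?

With no constraint there are C(10,5) = 252 possible selections.
Subtract selections that omit an entire group: no professors → C(6,5) = 6; no grad students → C(7,5) = 21; no postdocs → C(7,5) = 21.
Add back selections omitting two groups (i.e. drawn from a single group): C(4,5) + C(3,5) + C(3,5) = 0.
By inclusion–exclusion: 252 − 48 + 0 = 204.

204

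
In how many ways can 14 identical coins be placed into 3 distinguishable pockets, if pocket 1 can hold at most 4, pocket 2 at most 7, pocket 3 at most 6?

10

Ignoring the caps, the number of non-negative solutions to x_1+…+x_3 = 14 is C(16,2) = 120.
Subtract solutions that violate a single cap (substitute x_i' = x_i − (cap_i+1)): x_1 ≥ 5 gives C(11,2) = 55; x_2 ≥ 8 gives C(8,2) = 28; x_3 ≥ 7 gives C(9,2) = 36. Together 119.
Add back pairs where two caps are both exceeded: 3 + 6 + 0 = 9.
By inclusion–exclusion the count is 120 − 119 + 9 = 10.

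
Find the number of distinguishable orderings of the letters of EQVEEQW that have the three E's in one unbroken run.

60

Treat the 3 copies of E as a single block. The multiset to arrange is then {EEE, Q, Q, V, W}, 5 items in all.
That gives (5)!/(2!) = 60 arrangements.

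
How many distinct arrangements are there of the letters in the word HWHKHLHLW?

3780

The 9 letters of HWHKHLHLW have repeats: H appearing 4 times, L appearing twice, and W appearing twice.
So there are 9! / (4!·2!·2!) = 3780 distinguishable arrangements.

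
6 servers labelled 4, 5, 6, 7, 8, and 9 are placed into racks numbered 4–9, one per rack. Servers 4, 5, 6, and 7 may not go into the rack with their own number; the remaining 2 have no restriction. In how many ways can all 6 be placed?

362

Let Aᵢ (for 4 ≤ i ≤ 7) be the placements that put server i in its forbidden rack. Any j of these fix j positions, leaving (6−j)! ways to fill the rest, and there are C(4,j) ways to pick which j.
By inclusion–exclusion, the number of valid placements is Σ_{j=0}^{4} (−1)^j C(4,j)·(6−j)!.
Computing: 720 − 480 + 144 − 24 + 2 = 362.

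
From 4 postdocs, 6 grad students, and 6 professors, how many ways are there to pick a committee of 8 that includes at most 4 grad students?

Split by how many grad students are chosen (0 through 4).
Sum: C(6,0)·C(10,8) + C(6,1)·C(10,7) + C(6,2)·C(10,6) + C(6,3)·C(10,5) + C(6,4)·C(10,4) = 45 + 720 + 3150 + 5040 + 3150 = 12105.

12105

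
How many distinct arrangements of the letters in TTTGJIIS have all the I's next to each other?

Treat the 2 copies of I as a single block. The multiset to arrange is then {II, G, J, S, T, T, T}, 7 items in all.
That gives (7)!/(3!) = 840 arrangements.

840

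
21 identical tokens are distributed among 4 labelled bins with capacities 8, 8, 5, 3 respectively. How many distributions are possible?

Without the upper bounds there are C(24,3) = 2024 ways to split 21 among 4 bins.
Subtract solutions that violate a single cap (substitute x_i' = x_i − (cap_i+1)): x_1 ≥ 9 gives C(15,3) = 455; x_2 ≥ 9 gives C(15,3) = 455; x_3 ≥ 6 gives C(18,3) = 816; x_4 ≥ 4 gives C(20,3) = 1140. Together 2866.
Add back pairs where two caps are both exceeded: 20 + 84 + 165 + 84 + 165 + 364 = 882.
Subtract triples: 0 + 0 + 10 + 10 = 20.
By inclusion–exclusion the count is 2024 − 2866 + 882 − 20 = 20.

20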